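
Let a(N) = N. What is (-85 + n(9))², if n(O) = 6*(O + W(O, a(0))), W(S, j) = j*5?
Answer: 961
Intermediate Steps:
W(S, j) = 5*j
n(O) = 6*O (n(O) = 6*(O + 5*0) = 6*(O + 0) = 6*O)
(-85 + n(9))² = (-85 + 6*9)² = (-85 + 54)² = (-31)² = 961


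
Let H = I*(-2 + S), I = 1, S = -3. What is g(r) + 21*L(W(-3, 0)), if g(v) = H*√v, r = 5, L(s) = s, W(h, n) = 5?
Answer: 105 - 5*√5 ≈ 93.820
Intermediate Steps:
H = -5 (H = 1*(-2 - 3) = 1*(-5) = -5)
g(v) = -5*√v
g(r) + 21*L(W(-3, 0)) = -5*√5 + 21*5 = -5*√5 + 105 = 105 - 5*√5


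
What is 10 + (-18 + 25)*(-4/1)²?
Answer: 122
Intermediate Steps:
10 + (-18 + 25)*(-4/1)² = 10 + 7*(-4*1)² = 10 + 7*(-4)² = 10 + 7*16 = 10 + 112 = 122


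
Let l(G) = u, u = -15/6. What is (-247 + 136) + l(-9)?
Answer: -227/2 ≈ -113.50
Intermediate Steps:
u = -5/2 (u = -15*1/6 = -5/2 ≈ -2.5000)
l(G) = -5/2
(-247 + 136) + l(-9) = (-247 + 136) - 5/2 = -111 - 5/2 = -227/2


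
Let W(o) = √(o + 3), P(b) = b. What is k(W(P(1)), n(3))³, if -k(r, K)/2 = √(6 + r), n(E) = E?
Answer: -128*√2 ≈ -181.02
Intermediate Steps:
W(o) = √(3 + o)
k(r, K) = -2*√(6 + r)
k(W(P(1)), n(3))³ = (-2*√(6 + √(3 + 1)))³ = (-2*√(6 + √4))³ = (-2*√(6 + 2))³ = (-4*√2)³ = -128*√2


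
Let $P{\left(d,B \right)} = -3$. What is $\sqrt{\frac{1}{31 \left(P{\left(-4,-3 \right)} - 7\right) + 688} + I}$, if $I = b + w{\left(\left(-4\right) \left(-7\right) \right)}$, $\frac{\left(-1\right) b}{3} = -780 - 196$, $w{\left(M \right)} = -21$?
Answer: $\frac{\sqrt{46151574}}{126} \approx 53.917$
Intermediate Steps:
$b = 2928$ ($b = - 3 \left(-780 - 196\right) = \left(-3\right) \left(-976\right) = 2928$)
$I = 2907$ ($I = 2928 - 21 = 2907$)
$\sqrt{\frac{1}{31 \left(P{\left(-4,-3 \right)} - 7\right) + 688} + I} = \sqrt{\frac{1}{31 \left(-3 - 7\right) + 688} + 2907} = \sqrt{\frac{1}{31 \left(-10\right) + 688} + 2907} = \sqrt{\frac{1}{-310 + 688} + 2907} = \sqrt{\frac{1}{378} + 2907} = \sqrt{\frac{1098847}{378}} = \frac{\sqrt{46151574}}{126}$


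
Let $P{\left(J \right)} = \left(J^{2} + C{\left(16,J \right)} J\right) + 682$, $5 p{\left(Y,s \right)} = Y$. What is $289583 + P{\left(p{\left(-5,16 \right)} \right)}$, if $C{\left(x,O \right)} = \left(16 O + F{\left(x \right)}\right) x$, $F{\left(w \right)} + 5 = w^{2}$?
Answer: $286506$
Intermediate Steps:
$p{\left(Y,s \right)} = \frac{Y}{5}$
$F{\left(w \right)} = -5 + w^{2}$
$C{\left(x,O \right)} = x \left(-5 + x^{2} + 16 O\right)$ ($C{\left(x,O \right)} = \left(16 O + \left(-5 + x^{2}\right)\right) x = \left(-5 + x^{2} + 16 O\right) x = x \left(-5 + x^{2} + 16 O\right)$)
$P{\left(J \right)} = 682 + J^{2} + J \left(4016 + 256 J\right)$ ($P{\left(J \right)} = \left(J^{2} + 16 \left(-5 + 16^{2} + 16 J\right) J\right) + 682 = \left(J^{2} + 16 \left(-5 + 256 + 16 J\right) J\right) + 682 = \left(J^{2} + 16 \left(251 + 16 J\right) J\right) + 682 = \left(J^{2} + \left(4016 + 256 J\right) J\right) + 682 = \left(J^{2} + J \left(4016 + 256 J\right)\right) + 682 = 682 + J^{2} + J \left(4016 + 256 J\right)$)
$289583 + P{\left(p{\left(-5,16 \right)} \right)} = 289583 + \left(682 + 257 \left(\frac{1}{5} \left(-5\right)\right)^{2} + 4016 \cdot \frac{1}{5} \left(-5\right)\right) = 289583 + \left(682 + 257 \left(-1\right)^{2} + 4016 \left(-1\right)\right) = 289583 + \left(682 + 257 \cdot 1 - 4016\right) = 289583 + \left(682 + 257 - 4016\right) = 289583 - 3077 = 286506$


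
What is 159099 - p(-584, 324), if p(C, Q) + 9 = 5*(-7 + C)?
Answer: 162063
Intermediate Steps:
p(C, Q) = -44 + 5*C (p(C, Q) = -9 + 5*(-7 + C) = -9 + (-35 + 5*C) = -44 + 5*C)
159099 - p(-584, 324) = 159099 - (-44 + 5*(-584)) = 159099 - (-44 - 2920) = 159099 - 1*(-2964) = 159099 + 2964 = 162063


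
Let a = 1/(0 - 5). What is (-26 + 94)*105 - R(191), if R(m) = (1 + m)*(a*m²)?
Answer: 7040052/5 ≈ 1.4080e+6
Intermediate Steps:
a = -⅕ (a = 1/(-5) = -⅕ ≈ -0.20000)
R(m) = -m²*(1 + m)/5 (R(m) = (1 + m)*(-m²/5) = -m²*(1 + m)/5)
(-26 + 94)*105 - R(191) = (-26 + 94)*105 - 191²*(-1 - 1*191)/5 = 68*105 - 36481*(-1 - 191)/5 = 7140 - 36481*(-192)/5 = 7140 - 1*(-7004352/5) = 7140 + 7004352/5 = 7040052/5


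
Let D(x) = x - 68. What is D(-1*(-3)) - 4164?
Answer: -4229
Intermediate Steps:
D(x) = -68 + x
D(-1*(-3)) - 4164 = (-68 - 1*(-3)) - 4164 = (-68 + 3) - 4164 = -65 - 4164 = -4229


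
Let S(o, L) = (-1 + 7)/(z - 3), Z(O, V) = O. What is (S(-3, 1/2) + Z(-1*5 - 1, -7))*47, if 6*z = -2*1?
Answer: -1833/5 ≈ -366.60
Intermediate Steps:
z = -⅓ (z = (-2*1)/6 = (⅙)*(-2) = -⅓ ≈ -0.33333)
S(o, L) = -9/5 (S(o, L) = (-1 + 7)/(-⅓ - 3) = 6/(-10/3) = 6*(-3/10) = -9/5)
(S(-3, 1/2) + Z(-1*5 - 1, -7))*47 = (-9/5 + (-1*5 - 1))*47 = (-9/5 + (-5 - 1))*47 = (-9/5 - 6)*47 = -39/5*47 = -1833/5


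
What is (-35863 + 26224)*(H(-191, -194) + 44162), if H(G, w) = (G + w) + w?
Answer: -420096537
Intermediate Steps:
H(G, w) = G + 2*w
(-35863 + 26224)*(H(-191, -194) + 44162) = (-35863 + 26224)*((-191 + 2*(-194)) + 44162) = -9639*((-191 - 388) + 44162) = -9639*(-579 + 44162) = -9639*43583 = -420096537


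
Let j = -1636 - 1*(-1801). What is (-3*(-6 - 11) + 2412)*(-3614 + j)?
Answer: -8494887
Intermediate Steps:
j = 165 (j = -1636 + 1801 = 165)
(-3*(-6 - 11) + 2412)*(-3614 + j) = (-3*(-6 - 11) + 2412)*(-3614 + 165) = (-3*(-17) + 2412)*(-3449) = (51 + 2412)*(-3449) = 2463*(-3449) = -8494887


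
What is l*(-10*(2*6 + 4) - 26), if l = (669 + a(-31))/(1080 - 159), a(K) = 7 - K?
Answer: -43834/307 ≈ -142.78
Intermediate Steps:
l = 707/921 (l = (669 + (7 - 1*(-31)))/(1080 - 159) = (669 + (7 + 31))/921 = (669 + 38)*(1/921) = 707*(1/921) = 707/921 ≈ 0.76764)
l*(-10*(2*6 + 4) - 26) = 707*(-10*(2*6 + 4) - 26)/921 = 707*(-10*(12 + 4) - 26)/921 = 707*(-10*16 - 26)/921 = 707*(-160 - 26)/921 = (707/921)*(-186) = -43834/307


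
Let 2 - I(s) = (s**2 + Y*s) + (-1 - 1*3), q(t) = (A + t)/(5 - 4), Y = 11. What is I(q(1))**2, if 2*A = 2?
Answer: 400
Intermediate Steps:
A = 1 (A = (1/2)*2 = 1)
q(t) = 1 + t (q(t) = (1 + t)/(5 - 4) = (1 + t)/1 = (1 + t)*1 = 1 + t)
I(s) = 6 - s**2 - 11*s (I(s) = 2 - ((s**2 + 11*s) + (-1 - 1*3)) = 2 - ((s**2 + 11*s) + (-1 - 3)) = 2 - ((s**2 + 11*s) - 4) = 2 - (-4 + s**2 + 11*s) = 2 + (4 - s**2 - 11*s) = 6 - s**2 - 11*s)
I(q(1))**2 = (6 - (1 + 1)**2 - 11*(1 + 1))**2 = (6 - 1*2**2 - 11*2)**2 = (6 - 1*4 - 22)**2 = (6 - 4 - 22)**2 = (-20)**2 = 400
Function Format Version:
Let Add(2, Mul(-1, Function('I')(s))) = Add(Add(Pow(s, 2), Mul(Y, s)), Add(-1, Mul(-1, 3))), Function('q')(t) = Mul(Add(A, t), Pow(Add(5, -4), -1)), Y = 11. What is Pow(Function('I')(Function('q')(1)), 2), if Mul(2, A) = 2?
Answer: 400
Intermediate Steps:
A = 1 (A = Mul(Rational(1, 2), 2) = 1)
Function('q')(t) = Add(1, t) (Function('q')(t) = Mul(Add(1, t), Pow(Add(5, -4), -1)) = Mul(Add(1, t), Pow(1, -1)) = Mul(Add(1, t), 1) = Add(1, t))
Function('I')(s) = Add(6, Mul(-1, Pow(s, 2)), Mul(-11, s)) (Function('I')(s) = Add(2, Mul(-1, Add(Add(Pow(s, 2), Mul(11, s)), Add(-1, Mul(-1, 3))))) = Add(2, Mul(-1, Add(Add(Pow(s, 2), Mul(11, s)), Add(-1, -3)))) = Add(2, Mul(-1, Add(Add(Pow(s, 2), Mul(11, s)), -4))) = Add(2, Mul(-1, Add(-4, Pow(s, 2), Mul(11, s)))) = Add(2, Add(4, Mul(-1, Pow(s, 2)), Mul(-11, s))) = Add(6, Mul(-1, Pow(s, 2)), Mul(-11, s)))
Pow(Function('I')(Function('q')(1)), 2) = Pow(Add(6, Mul(-1, Pow(Add(1, 1), 2)), Mul(-11, Add(1, 1))), 2) = Pow(Add(6, Mul(-1, Pow(2, 2)), Mul(-11, 2)), 2) = Pow(Add(6, Mul(-1, 4), -22), 2) = Pow(Add(6, -4, -22), 2) = Pow(-20, 2) = 400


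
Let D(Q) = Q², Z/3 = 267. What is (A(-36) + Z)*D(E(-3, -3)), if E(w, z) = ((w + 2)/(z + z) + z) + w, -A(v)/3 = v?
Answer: 123725/4 ≈ 30931.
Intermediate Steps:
Z = 801 (Z = 3*267 = 801)
A(v) = -3*v
E(w, z) = w + z + (2 + w)/(2*z) (E(w, z) = ((2 + w)/((2*z)) + z) + w = ((2 + w)*(1/(2*z)) + z) + w = ((2 + w)/(2*z) + z) + w = (z + (2 + w)/(2*z)) + w = w + z + (2 + w)/(2*z))
(A(-36) + Z)*D(E(-3, -3)) = (-3*(-36) + 801)*((1 + (½)*(-3) - 3*(-3 - 3))/(-3))² = (108 + 801)*(-(1 - 3/2 - 3*(-6))/3)² = 909*(-(1 - 3/2 + 18)/3)² = 909*(-⅓*35/2)² = 909*(-35/6)² = 909*(1225/36) = 123725/4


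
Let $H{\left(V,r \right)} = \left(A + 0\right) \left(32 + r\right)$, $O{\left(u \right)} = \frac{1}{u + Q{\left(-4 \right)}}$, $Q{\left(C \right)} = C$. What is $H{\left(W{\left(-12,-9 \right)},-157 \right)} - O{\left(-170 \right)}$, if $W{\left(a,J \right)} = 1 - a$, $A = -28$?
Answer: $\frac{609001}{174} \approx 3500.0$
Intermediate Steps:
$O{\left(u \right)} = \frac{1}{-4 + u}$ ($O{\left(u \right)} = \frac{1}{u - 4} = \frac{1}{-4 + u}$)
$H{\left(V,r \right)} = -896 - 28 r$ ($H{\left(V,r \right)} = \left(-28 + 0\right) \left(32 + r\right) = - 28 \left(32 + r\right) = -896 - 28 r$)
$H{\left(W{\left(-12,-9 \right)},-157 \right)} - O{\left(-170 \right)} = \left(-896 - -4396\right) - \frac{1}{-4 - 170} = \left(-896 + 4396\right) - \frac{1}{-174} = 3500 - - \frac{1}{174} = 3500 + \frac{1}{174} = \frac{609001}{174}$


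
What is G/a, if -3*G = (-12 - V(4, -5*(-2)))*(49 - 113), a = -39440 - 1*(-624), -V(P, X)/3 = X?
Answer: -12/1213 ≈ -0.0098928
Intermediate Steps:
V(P, X) = -3*X
a = -38816 (a = -39440 + 624 = -38816)
G = 384 (G = -(-12 - (-3)*(-5*(-2)))*(49 - 113)/3 = -(-12 - (-3)*10)*(-64)/3 = -(-12 - 1*(-30))*(-64)/3 = -(-12 + 30)*(-64)/3 = -6*(-64) = -1/3*(-1152) = 384)
G/a = 384/(-38816) = 384*(-1/38816) = -12/1213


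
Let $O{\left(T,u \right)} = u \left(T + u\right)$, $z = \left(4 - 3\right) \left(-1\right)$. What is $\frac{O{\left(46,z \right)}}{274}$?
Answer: $- \frac{45}{274} \approx -0.16423$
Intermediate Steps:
$z = -1$ ($z = 1 \left(-1\right) = -1$)
$\frac{O{\left(46,z \right)}}{274} = \frac{\left(-1\right) \left(46 - 1\right)}{274} = \left(-1\right) 45 \cdot \frac{1}{274} = \left(-45\right) \frac{1}{274} = - \frac{45}{274}$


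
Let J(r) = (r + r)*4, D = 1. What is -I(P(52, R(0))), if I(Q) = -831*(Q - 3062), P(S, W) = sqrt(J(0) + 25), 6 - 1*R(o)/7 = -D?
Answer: -2540367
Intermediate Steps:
J(r) = 8*r (J(r) = (2*r)*4 = 8*r)
R(o) = 49 (R(o) = 42 - (-7) = 42 - 7*(-1) = 42 + 7 = 49)
P(S, W) = 5 (P(S, W) = sqrt(8*0 + 25) = sqrt(0 + 25) = sqrt(25) = 5)
I(Q) = 2544522 - 831*Q (I(Q) = -831*(-3062 + Q) = 2544522 - 831*Q)
-I(P(52, R(0))) = -(2544522 - 831*5) = -(2544522 - 4155) = -1*2540367 = -2540367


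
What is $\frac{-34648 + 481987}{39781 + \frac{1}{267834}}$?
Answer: $\frac{119812593726}{10654704355} \approx 11.245$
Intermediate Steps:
$\frac{-34648 + 481987}{39781 + \frac{1}{267834}} = \frac{447339}{39781 + \frac{1}{267834}} = \frac{447339}{\frac{10654704355}{267834}} = 447339 \cdot \frac{267834}{10654704355} = \frac{119812593726}{10654704355}$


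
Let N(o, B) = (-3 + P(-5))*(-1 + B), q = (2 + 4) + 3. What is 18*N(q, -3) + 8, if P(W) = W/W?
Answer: 152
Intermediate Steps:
P(W) = 1
q = 9 (q = 6 + 3 = 9)
N(o, B) = 2 - 2*B (N(o, B) = (-3 + 1)*(-1 + B) = -2*(-1 + B) = 2 - 2*B)
18*N(q, -3) + 8 = 18*(2 - 2*(-3)) + 8 = 18*(2 + 6) + 8 = 18*8 + 8 = 144 + 8 = 152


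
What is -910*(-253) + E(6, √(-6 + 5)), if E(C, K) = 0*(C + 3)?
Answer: 230230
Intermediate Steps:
E(C, K) = 0 (E(C, K) = 0*(3 + C) = 0)
-910*(-253) + E(6, √(-6 + 5)) = -910*(-253) + 0 = 230230 + 0 = 230230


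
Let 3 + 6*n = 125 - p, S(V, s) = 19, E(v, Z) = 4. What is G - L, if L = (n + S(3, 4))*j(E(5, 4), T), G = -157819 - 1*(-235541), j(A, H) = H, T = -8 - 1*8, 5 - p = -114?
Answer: 78034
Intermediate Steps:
p = 119 (p = 5 - 1*(-114) = 5 + 114 = 119)
T = -16 (T = -8 - 8 = -16)
n = 1/2 (n = -1/2 + (125 - 1*119)/6 = -1/2 + (125 - 119)/6 = -1/2 + (1/6)*6 = -1/2 + 1 = 1/2 ≈ 0.50000)
G = 77722 (G = -157819 + 235541 = 77722)
L = -312 (L = (1/2 + 19)*(-16) = (39/2)*(-16) = -312)
G - L = 77722 - 1*(-312) = 77722 + 312 = 78034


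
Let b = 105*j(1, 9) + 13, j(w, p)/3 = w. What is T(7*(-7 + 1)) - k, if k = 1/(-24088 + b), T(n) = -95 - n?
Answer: -1259279/23760 ≈ -53.000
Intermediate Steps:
j(w, p) = 3*w
b = 328 (b = 105*(3*1) + 13 = 105*3 + 13 = 315 + 13 = 328)
k = -1/23760 (k = 1/(-24088 + 328) = 1/(-23760) = -1/23760 ≈ -4.2088e-5)
T(7*(-7 + 1)) - k = (-95 - 7*(-7 + 1)) - 1*(-1/23760) = (-95 - 7*(-6)) + 1/23760 = (-95 - 1*(-42)) + 1/23760 = (-95 + 42) + 1/23760 = -53 + 1/23760 = -1259279/23760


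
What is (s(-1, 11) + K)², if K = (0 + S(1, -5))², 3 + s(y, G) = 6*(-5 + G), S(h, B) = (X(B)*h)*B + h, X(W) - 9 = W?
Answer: 155236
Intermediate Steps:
X(W) = 9 + W
S(h, B) = h + B*h*(9 + B) (S(h, B) = ((9 + B)*h)*B + h = (h*(9 + B))*B + h = B*h*(9 + B) + h = h + B*h*(9 + B))
s(y, G) = -33 + 6*G (s(y, G) = -3 + 6*(-5 + G) = -3 + (-30 + 6*G) = -33 + 6*G)
K = 361 (K = (0 + 1*(1 - 5*(9 - 5)))² = (0 + 1*(1 - 5*4))² = (0 + 1*(1 - 20))² = (0 + 1*(-19))² = (0 - 19)² = (-19)² = 361)
(s(-1, 11) + K)² = ((-33 + 6*11) + 361)² = ((-33 + 66) + 361)² = (33 + 361)² = 394² = 155236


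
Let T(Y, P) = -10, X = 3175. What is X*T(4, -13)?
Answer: -31750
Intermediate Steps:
X*T(4, -13) = 3175*(-10) = -31750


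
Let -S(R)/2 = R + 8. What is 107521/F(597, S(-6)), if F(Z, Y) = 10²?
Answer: 107521/100 ≈ 1075.2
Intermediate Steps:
S(R) = -16 - 2*R (S(R) = -2*(R + 8) = -2*(8 + R) = -16 - 2*R)
F(Z, Y) = 100
107521/F(597, S(-6)) = 107521/100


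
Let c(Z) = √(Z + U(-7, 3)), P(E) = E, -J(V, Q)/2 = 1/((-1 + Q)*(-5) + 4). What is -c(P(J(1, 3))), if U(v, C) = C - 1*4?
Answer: -I*√6/3 ≈ -0.8165*I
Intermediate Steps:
U(v, C) = -4 + C (U(v, C) = C - 4 = -4 + C)
J(V, Q) = -2/(9 - 5*Q) (J(V, Q) = -2/((-1 + Q)*(-5) + 4) = -2/((5 - 5*Q) + 4) = -2/(9 - 5*Q))
c(Z) = √(-1 + Z) (c(Z) = √(Z + (-4 + 3)) = √(Z - 1) = √(-1 + Z))
-c(P(J(1, 3))) = -√(-1 + 2/(-9 + 5*3)) = -√(-1 + 2/(-9 + 15)) = -√(-1 + 2/6) = -√(-1 + 2*(⅙)) = -√(-1 + ⅓) = -√(-⅔) = -I*√6/3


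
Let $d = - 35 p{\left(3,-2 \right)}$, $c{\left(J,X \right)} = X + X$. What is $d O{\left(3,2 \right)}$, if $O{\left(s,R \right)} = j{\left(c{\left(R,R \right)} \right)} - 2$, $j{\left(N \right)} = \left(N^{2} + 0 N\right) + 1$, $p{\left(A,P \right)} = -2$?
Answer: $1050$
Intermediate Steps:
$c{\left(J,X \right)} = 2 X$
$j{\left(N \right)} = 1 + N^{2}$ ($j{\left(N \right)} = \left(N^{2} + 0\right) + 1 = N^{2} + 1 = 1 + N^{2}$)
$O{\left(s,R \right)} = -1 + 4 R^{2}$ ($O{\left(s,R \right)} = \left(1 + \left(2 R\right)^{2}\right) - 2 = \left(1 + 4 R^{2}\right) - 2 = -1 + 4 R^{2}$)
$d = 70$ ($d = \left(-35\right) \left(-2\right) = 70$)
$d O{\left(3,2 \right)} = 70 \left(-1 + 4 \cdot 2^{2}\right) = 70 \left(-1 + 4 \cdot 4\right) = 70 \left(-1 + 16\right) = 70 \cdot 15 = 1050$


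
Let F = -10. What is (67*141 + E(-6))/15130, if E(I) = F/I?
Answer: 14173/22695 ≈ 0.62450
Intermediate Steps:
E(I) = -10/I
(67*141 + E(-6))/15130 = (67*141 - 10/(-6))/15130 = (9447 - 10*(-1/6))*(1/15130) = (9447 + 5/3)*(1/15130) = (28346/3)*(1/15130) = 14173/22695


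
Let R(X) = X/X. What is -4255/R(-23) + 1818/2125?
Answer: -9040057/2125 ≈ -4254.1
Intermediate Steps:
R(X) = 1
-4255/R(-23) + 1818/2125 = -4255/1 + 1818/2125 = -4255*1 + 1818*(1/2125) = -4255 + 1818/2125 = -9040057/2125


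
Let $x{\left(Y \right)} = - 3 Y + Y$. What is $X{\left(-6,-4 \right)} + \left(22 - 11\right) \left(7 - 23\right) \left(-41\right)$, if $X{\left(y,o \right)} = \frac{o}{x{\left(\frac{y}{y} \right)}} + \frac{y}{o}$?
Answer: $\frac{14439}{2} \approx 7219.5$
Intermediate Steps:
$x{\left(Y \right)} = - 2 Y$
$X{\left(y,o \right)} = - \frac{o}{2} + \frac{y}{o}$ ($X{\left(y,o \right)} = \frac{o}{\left(-2\right) \frac{y}{y}} + \frac{y}{o} = \frac{o}{\left(-2\right) 1} + \frac{y}{o} = \frac{o}{-2} + \frac{y}{o} = o \left(- \frac{1}{2}\right) + \frac{y}{o} = - \frac{o}{2} + \frac{y}{o}$)
$X{\left(-6,-4 \right)} + \left(22 - 11\right) \left(7 - 23\right) \left(-41\right) = \left(\left(- \frac{1}{2}\right) \left(-4\right) - \frac{6}{-4}\right) + \left(22 - 11\right) \left(7 - 23\right) \left(-41\right) = \left(2 - - \frac{3}{2}\right) + 11 \left(-16\right) \left(-41\right) = \left(2 + \frac{3}{2}\right) - -7216 = \frac{7}{2} + 7216 = \frac{14439}{2}$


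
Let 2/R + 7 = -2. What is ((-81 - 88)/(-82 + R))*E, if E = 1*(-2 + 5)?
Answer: 4563/740 ≈ 6.1662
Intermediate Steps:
R = -2/9 (R = 2/(-7 - 2) = 2/(-9) = 2*(-⅑) = -2/9 ≈ -0.22222)
E = 3 (E = 1*3 = 3)
((-81 - 88)/(-82 + R))*E = ((-81 - 88)/(-82 - 2/9))*3 = -169/(-740/9)*3 = -169*(-9/740)*3 = (1521/740)*3 = 4563/740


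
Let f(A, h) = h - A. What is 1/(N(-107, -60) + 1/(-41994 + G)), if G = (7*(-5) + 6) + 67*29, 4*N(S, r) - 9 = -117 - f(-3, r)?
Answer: -40080/511021 ≈ -0.078431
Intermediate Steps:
N(S, r) = -111/4 - r/4 (N(S, r) = 9/4 + (-117 - (r - 1*(-3)))/4 = 9/4 + (-117 - (r + 3))/4 = 9/4 + (-117 - (3 + r))/4 = 9/4 + (-117 + (-3 - r))/4 = 9/4 + (-120 - r)/4 = 9/4 + (-30 - r/4) = -111/4 - r/4)
G = 1914 (G = (-35 + 6) + 1943 = -29 + 1943 = 1914)
1/(N(-107, -60) + 1/(-41994 + G)) = 1/((-111/4 - 1/4*(-60)) + 1/(-41994 + 1914)) = 1/((-111/4 + 15) + 1/(-40080)) = 1/(-51/4 - 1/40080) = 1/(-511021/40080) = -40080/511021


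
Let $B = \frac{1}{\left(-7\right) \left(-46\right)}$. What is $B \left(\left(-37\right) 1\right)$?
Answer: $- \frac{37}{322} \approx -0.11491$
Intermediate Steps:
$B = \frac{1}{322} \approx 0.0031056$
$B \left(\left(-37\right) 1\right) = \frac{\left(-37\right) 1}{322} = \frac{1}{322} \left(-37\right) = - \frac{37}{322}$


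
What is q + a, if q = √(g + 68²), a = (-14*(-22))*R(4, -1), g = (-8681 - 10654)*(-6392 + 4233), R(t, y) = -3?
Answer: -924 + √41748889 ≈ 5537.3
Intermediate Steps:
g = 41744265 (g = -19335*(-2159) = 41744265)
a = -924 (a = -14*(-22)*(-3) = 308*(-3) = -924)
q = √41748889 (q = √(41744265 + 68²) = √(41744265 + 4624) = √41748889 ≈ 6461.3)
q + a = √41748889 - 924 = -924 + √41748889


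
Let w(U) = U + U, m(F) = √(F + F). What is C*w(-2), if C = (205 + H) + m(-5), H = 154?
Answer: -1436 - 4*I*√10 ≈ -1436.0 - 12.649*I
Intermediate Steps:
m(F) = √2*√F (m(F) = √(2*F) = √2*√F)
C = 359 + I*√10 (C = (205 + 154) + √2*√(-5) = 359 + √2*(I*√5) = 359 + I*√10 ≈ 359.0 + 3.1623*I)
w(U) = 2*U
C*w(-2) = (359 + I*√10)*(2*(-2)) = (359 + I*√10)*(-4) = -1436 - 4*I*√10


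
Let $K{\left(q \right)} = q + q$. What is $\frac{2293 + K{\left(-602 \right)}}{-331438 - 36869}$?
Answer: $- \frac{121}{40923} \approx -0.0029568$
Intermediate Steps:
$K{\left(q \right)} = 2 q$
$\frac{2293 + K{\left(-602 \right)}}{-331438 - 36869} = \frac{2293 + 2 \left(-602\right)}{-331438 - 36869} = \frac{2293 - 1204}{-368307} = 1089 \left(- \frac{1}{368307}\right) = - \frac{121}{40923}$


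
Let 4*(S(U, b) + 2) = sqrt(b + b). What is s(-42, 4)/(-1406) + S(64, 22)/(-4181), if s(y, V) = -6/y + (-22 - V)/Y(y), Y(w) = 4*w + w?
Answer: 344/1191585 - sqrt(11)/8362 ≈ -0.00010794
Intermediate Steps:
S(U, b) = -2 + sqrt(2)*sqrt(b)/4 (S(U, b) = -2 + sqrt(b + b)/4 = -2 + sqrt(2*b)/4 = -2 + (sqrt(2)*sqrt(b))/4 = -2 + sqrt(2)*sqrt(b)/4)
Y(w) = 5*w
s(y, V) = -6/y + (-22 - V)/(5*y) (s(y, V) = -6/y + (-22 - V)/((5*y)) = -6/y + (-22 - V)*(1/(5*y)) = -6/y + (-22 - V)/(5*y))
s(-42, 4)/(-1406) + S(64, 22)/(-4181) = ((1/5)*(-52 - 1*4)/(-42))/(-1406) + (-2 + sqrt(2)*sqrt(22)/4)/(-4181) = ((1/5)*(-1/42)*(-52 - 4))*(-1/1406) + (-2 + sqrt(11)/2)*(-1/4181) = ((1/5)*(-1/42)*(-56))*(-1/1406) + (2/4181 - sqrt(11)/8362) = (4/15)*(-1/1406) + (2/4181 - sqrt(11)/8362) = -2/10545 + (2/4181 - sqrt(11)/8362) = 344/1191585 - sqrt(11)/8362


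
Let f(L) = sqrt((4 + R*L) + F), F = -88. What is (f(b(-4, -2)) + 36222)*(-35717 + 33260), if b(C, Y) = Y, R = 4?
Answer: -88997454 - 4914*I*sqrt(23) ≈ -8.8998e+7 - 23567.0*I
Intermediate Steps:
f(L) = sqrt(-84 + 4*L) (f(L) = sqrt((4 + 4*L) - 88) = sqrt(-84 + 4*L))
(f(b(-4, -2)) + 36222)*(-35717 + 33260) = (2*sqrt(-21 - 2) + 36222)*(-35717 + 33260) = (2*sqrt(-23) + 36222)*(-2457) = (2*(I*sqrt(23)) + 36222)*(-2457) = (2*I*sqrt(23) + 36222)*(-2457) = (36222 + 2*I*sqrt(23))*(-2457) = -88997454 - 4914*I*sqrt(23)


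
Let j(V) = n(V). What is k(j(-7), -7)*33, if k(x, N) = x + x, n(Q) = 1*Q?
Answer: -462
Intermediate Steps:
n(Q) = Q
j(V) = V
k(x, N) = 2*x
k(j(-7), -7)*33 = (2*(-7))*33 = -14*33 = -462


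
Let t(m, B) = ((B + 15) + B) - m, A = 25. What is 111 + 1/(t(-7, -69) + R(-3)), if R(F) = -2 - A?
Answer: 15872/143 ≈ 110.99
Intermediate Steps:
t(m, B) = 15 - m + 2*B (t(m, B) = ((15 + B) + B) - m = (15 + 2*B) - m = 15 - m + 2*B)
R(F) = -27 (R(F) = -2 - 1*25 = -2 - 25 = -27)
111 + 1/(t(-7, -69) + R(-3)) = 111 + 1/((15 - 1*(-7) + 2*(-69)) - 27) = 111 + 1/((15 + 7 - 138) - 27) = 111 + 1/(-116 - 27) = 111 + 1/(-143) = 111 - 1/143 = 15872/143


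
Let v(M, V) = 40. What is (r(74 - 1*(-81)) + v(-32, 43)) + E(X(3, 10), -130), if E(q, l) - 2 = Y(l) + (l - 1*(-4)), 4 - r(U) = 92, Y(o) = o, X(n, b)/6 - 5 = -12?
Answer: -302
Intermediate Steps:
X(n, b) = -42 (X(n, b) = 30 + 6*(-12) = 30 - 72 = -42)
r(U) = -88 (r(U) = 4 - 1*92 = 4 - 92 = -88)
E(q, l) = 6 + 2*l (E(q, l) = 2 + (l + (l - 1*(-4))) = 2 + (l + (l + 4)) = 2 + (l + (4 + l)) = 2 + (4 + 2*l) = 6 + 2*l)
(r(74 - 1*(-81)) + v(-32, 43)) + E(X(3, 10), -130) = (-88 + 40) + (6 + 2*(-130)) = -48 + (6 - 260) = -48 - 254 = -302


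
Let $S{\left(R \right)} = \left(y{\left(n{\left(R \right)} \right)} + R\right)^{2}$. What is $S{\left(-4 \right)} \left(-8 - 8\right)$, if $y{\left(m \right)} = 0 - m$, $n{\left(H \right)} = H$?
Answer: $0$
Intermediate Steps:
$y{\left(m \right)} = - m$
$S{\left(R \right)} = 0$ ($S{\left(R \right)} = \left(- R + R\right)^{2} = 0^{2} = 0$)
$S{\left(-4 \right)} \left(-8 - 8\right) = 0 \left(-8 - 8\right) = 0 \left(-16\right) = 0$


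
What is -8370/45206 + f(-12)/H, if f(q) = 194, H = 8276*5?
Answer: -84395159/467656070 ≈ -0.18046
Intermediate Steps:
H = 41380
-8370/45206 + f(-12)/H = -8370/45206 + 194/41380 = -8370*1/45206 + 194*(1/41380) = -4185/22603 + 97/20690 = -84395159/467656070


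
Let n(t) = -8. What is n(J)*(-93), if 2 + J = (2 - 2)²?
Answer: 744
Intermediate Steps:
J = -2 (J = -2 + (2 - 2)² = -2 + 0² = -2 + 0 = -2)
n(J)*(-93) = -8*(-93) = 744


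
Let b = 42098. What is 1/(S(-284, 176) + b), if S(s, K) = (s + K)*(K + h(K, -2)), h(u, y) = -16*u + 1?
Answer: 1/327110 ≈ 3.0571e-6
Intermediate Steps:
h(u, y) = 1 - 16*u
S(s, K) = (1 - 15*K)*(K + s) (S(s, K) = (s + K)*(K + (1 - 16*K)) = (K + s)*(1 - 15*K) = (1 - 15*K)*(K + s))
1/(S(-284, 176) + b) = 1/((176 - 284 - 15*176**2 - 15*176*(-284)) + 42098) = 1/((176 - 284 - 15*30976 + 749760) + 42098) = 1/((176 - 284 - 464640 + 749760) + 42098) = 1/(285012 + 42098) = 1/327110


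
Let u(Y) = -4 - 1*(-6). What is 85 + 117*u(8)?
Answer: 319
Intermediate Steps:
u(Y) = 2 (u(Y) = -4 + 6 = 2)
85 + 117*u(8) = 85 + 117*2 = 85 + 234 = 319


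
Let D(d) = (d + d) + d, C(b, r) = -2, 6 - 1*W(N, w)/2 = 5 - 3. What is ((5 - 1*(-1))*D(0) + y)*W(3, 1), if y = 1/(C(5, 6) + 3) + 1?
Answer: 16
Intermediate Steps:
W(N, w) = 8 (W(N, w) = 12 - 2*(5 - 3) = 12 - 2*2 = 12 - 4 = 8)
D(d) = 3*d (D(d) = 2*d + d = 3*d)
y = 2 (y = 1/(-2 + 3) + 1 = 1/1 + 1 = 1 + 1 = 2)
((5 - 1*(-1))*D(0) + y)*W(3, 1) = ((5 - 1*(-1))*(3*0) + 2)*8 = ((5 + 1)*0 + 2)*8 = (6*0 + 2)*8 = (0 + 2)*8 = 2*8 = 16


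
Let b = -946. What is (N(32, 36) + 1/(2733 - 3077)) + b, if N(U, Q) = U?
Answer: -314417/344 ≈ -914.00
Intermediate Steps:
(N(32, 36) + 1/(2733 - 3077)) + b = (32 + 1/(2733 - 3077)) - 946 = (32 + 1/(-344)) - 946 = (32 - 1/344) - 946 = 11007/344 - 946 = -314417/344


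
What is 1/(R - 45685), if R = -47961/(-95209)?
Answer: -95209/4349575204 ≈ -2.1889e-5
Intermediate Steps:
R = 47961/95209 (R = -47961*(-1/95209) = 47961/95209 ≈ 0.50374)
1/(R - 45685) = 1/(47961/95209 - 45685) = 1/(-4349575204/95209) = -95209/4349575204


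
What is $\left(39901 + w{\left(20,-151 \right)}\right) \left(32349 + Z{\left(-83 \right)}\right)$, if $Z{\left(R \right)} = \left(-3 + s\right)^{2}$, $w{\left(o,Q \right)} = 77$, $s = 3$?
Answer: $1293248322$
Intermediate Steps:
$Z{\left(R \right)} = 0$ ($Z{\left(R \right)} = \left(-3 + 3\right)^{2} = 0^{2} = 0$)
$\left(39901 + w{\left(20,-151 \right)}\right) \left(32349 + Z{\left(-83 \right)}\right) = \left(39901 + 77\right) \left(32349 + 0\right) = 39978 \cdot 32349 = 1293248322$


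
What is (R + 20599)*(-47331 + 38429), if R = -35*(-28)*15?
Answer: -314231698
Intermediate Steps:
R = 14700 (R = 980*15 = 14700)
(R + 20599)*(-47331 + 38429) = (14700 + 20599)*(-47331 + 38429) = 35299*(-8902) = -314231698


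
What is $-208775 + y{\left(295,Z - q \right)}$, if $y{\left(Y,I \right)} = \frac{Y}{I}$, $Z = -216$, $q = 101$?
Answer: $- \frac{66181970}{317} \approx -2.0878 \cdot 10^{5}$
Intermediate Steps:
$-208775 + y{\left(295,Z - q \right)} = -208775 + \frac{295}{-216 - 101} = -208775 + \frac{295}{-317} = -208775 + 295 \left(- \frac{1}{317}\right) = -208775 - \frac{295}{317} = - \frac{66181970}{317}$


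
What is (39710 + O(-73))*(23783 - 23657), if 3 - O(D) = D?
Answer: 5013036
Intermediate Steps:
O(D) = 3 - D
(39710 + O(-73))*(23783 - 23657) = (39710 + (3 - 1*(-73)))*(23783 - 23657) = (39710 + (3 + 73))*126 = (39710 + 76)*126 = 39786*126 = 5013036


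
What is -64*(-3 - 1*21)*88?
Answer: 135168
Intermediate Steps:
-64*(-3 - 1*21)*88 = -64*(-3 - 21)*88 = -64*(-24)*88 = 1536*88 = 135168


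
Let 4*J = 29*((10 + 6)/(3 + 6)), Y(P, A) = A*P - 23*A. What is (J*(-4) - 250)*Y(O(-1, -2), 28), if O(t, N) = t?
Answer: 607936/3 ≈ 2.0265e+5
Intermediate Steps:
Y(P, A) = -23*A + A*P
J = 116/9 (J = (29*((10 + 6)/(3 + 6)))/4 = (29*(16/9))/4 = (1/4)*(464/9) = 116/9 ≈ 12.889)
(J*(-4) - 250)*Y(O(-1, -2), 28) = ((116/9)*(-4) - 250)*(28*(-23 - 1)) = (-464/9 - 250)*(28*(-24)) = -2714/9*(-672) = 607936/3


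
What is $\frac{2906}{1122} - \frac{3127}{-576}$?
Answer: $\frac{863725}{107712} \approx 8.0188$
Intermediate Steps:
$\frac{2906}{1122} - \frac{3127}{-576} = 2906 \cdot \frac{1}{1122} - - \frac{3127}{576} = \frac{1453}{561} + \frac{3127}{576} = \frac{863725}{107712}$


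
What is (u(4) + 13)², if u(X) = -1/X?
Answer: 2601/16 ≈ 162.56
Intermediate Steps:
(u(4) + 13)² = (-1/4 + 13)² = (-1*¼ + 13)² = (-¼ + 13)² = (51/4)² = 2601/16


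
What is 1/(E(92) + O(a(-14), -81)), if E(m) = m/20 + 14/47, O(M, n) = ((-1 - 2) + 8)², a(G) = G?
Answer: 235/7026 ≈ 0.033447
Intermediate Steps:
O(M, n) = 25 (O(M, n) = (-3 + 8)² = 5² = 25)
E(m) = 14/47 + m/20 (E(m) = m*(1/20) + 14*(1/47) = m/20 + 14/47 = 14/47 + m/20)
1/(E(92) + O(a(-14), -81)) = 1/((14/47 + (1/20)*92) + 25) = 1/((14/47 + 23/5) + 25) = 1/(1151/235 + 25) = 1/(7026/235) = 235/7026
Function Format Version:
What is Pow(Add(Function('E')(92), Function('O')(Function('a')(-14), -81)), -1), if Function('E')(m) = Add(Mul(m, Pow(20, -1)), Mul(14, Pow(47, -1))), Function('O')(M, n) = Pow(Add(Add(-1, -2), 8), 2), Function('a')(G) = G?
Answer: Rational(235, 7026) ≈ 0.033447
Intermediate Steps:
Function('O')(M, n) = 25 (Function('O')(M, n) = Pow(Add(-3, 8), 2) = Pow(5, 2) = 25)
Function('E')(m) = Add(Rational(14, 47), Mul(Rational(1, 20), m)) (Function('E')(m) = Add(Mul(m, Rational(1, 20)), Mul(14, Rational(1, 47))) = Add(Mul(Rational(1, 20), m), Rational(14, 47)) = Add(Rational(14, 47), Mul(Rational(1, 20), m)))
Pow(Add(Function('E')(92), Function('O')(Function('a')(-14), -81)), -1) = Pow(Add(Add(Rational(14, 47), Mul(Rational(1, 20), 92)), 25), -1) = Pow(Add(Add(Rational(14, 47), Rational(23, 5)), 25), -1) = Pow(Add(Rational(1151, 235), 25), -1) = Pow(Rational(7026, 235), -1) = Rational(235, 7026)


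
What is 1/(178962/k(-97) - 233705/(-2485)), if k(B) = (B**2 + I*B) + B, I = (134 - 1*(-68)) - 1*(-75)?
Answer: 8725829/731687623 ≈ 0.011926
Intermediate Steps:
I = 277 (I = (134 + 68) + 75 = 202 + 75 = 277)
k(B) = B**2 + 278*B (k(B) = (B**2 + 277*B) + B = B**2 + 278*B)
1/(178962/k(-97) - 233705/(-2485)) = 1/(178962/((-97*(278 - 97))) - 233705/(-2485)) = 1/(178962/((-97*181)) - 233705*(-1/2485)) = 1/(178962/(-17557) + 46741/497) = 1/(178962*(-1/17557) + 46741/497) = 1/(-178962/17557 + 46741/497) = 1/(731687623/8725829) = 8725829/731687623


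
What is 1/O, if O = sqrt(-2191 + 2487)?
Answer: sqrt(74)/148 ≈ 0.058124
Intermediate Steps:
O = 2*sqrt(74) (O = sqrt(296) = 2*sqrt(74) ≈ 17.205)
1/O = 1/(2*sqrt(74)) = sqrt(74)/148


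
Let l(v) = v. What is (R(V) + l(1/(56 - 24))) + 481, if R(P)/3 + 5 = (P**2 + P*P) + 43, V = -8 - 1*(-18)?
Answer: 38241/32 ≈ 1195.0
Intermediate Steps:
V = 10 (V = -8 + 18 = 10)
R(P) = 114 + 6*P**2 (R(P) = -15 + 3*((P**2 + P*P) + 43) = -15 + 3*((P**2 + P**2) + 43) = -15 + 3*(2*P**2 + 43) = -15 + 3*(43 + 2*P**2) = -15 + (129 + 6*P**2) = 114 + 6*P**2)
(R(V) + l(1/(56 - 24))) + 481 = ((114 + 6*10**2) + 1/(56 - 24)) + 481 = ((114 + 6*100) + 1/32) + 481 = ((114 + 600) + 1/32) + 481 = (714 + 1/32) + 481 = 22849/32 + 481 = 38241/32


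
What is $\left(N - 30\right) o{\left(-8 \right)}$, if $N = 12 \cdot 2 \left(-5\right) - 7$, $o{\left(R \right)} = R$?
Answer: $1256$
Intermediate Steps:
$N = -127$ ($N = 12 \left(-10\right) - 7 = -120 - 7 = -127$)
$\left(N - 30\right) o{\left(-8 \right)} = \left(-127 - 30\right) \left(-8\right) = \left(-157\right) \left(-8\right) = 1256$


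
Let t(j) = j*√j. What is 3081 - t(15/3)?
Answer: 3081 - 5*√5 ≈ 3069.8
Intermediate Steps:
t(j) = j^(3/2)
3081 - t(15/3) = 3081 - (15/3)^(3/2) = 3081 - ((⅓)*15)^(3/2) = 3081 - 5^(3/2) = 3081 - 5*√5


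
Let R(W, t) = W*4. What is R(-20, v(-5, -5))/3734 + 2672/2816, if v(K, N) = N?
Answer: 304749/328592 ≈ 0.92744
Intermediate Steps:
R(W, t) = 4*W
R(-20, v(-5, -5))/3734 + 2672/2816 = (4*(-20))/3734 + 2672/2816 = -80*1/3734 + 2672*(1/2816) = -40/1867 + 167/176 = 304749/328592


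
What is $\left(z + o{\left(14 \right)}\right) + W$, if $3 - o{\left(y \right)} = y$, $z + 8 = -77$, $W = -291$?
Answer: $-387$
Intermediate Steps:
$z = -85$ ($z = -8 - 77 = -85$)
$o{\left(y \right)} = 3 - y$
$\left(z + o{\left(14 \right)}\right) + W = \left(-85 + \left(3 - 14\right)\right) - 291 = \left(-85 - 11\right) - 291 = -96 - 291 = -387$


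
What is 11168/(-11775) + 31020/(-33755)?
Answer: -945524/506325 ≈ -1.8674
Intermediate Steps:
11168/(-11775) + 31020/(-33755) = 11168*(-1/11775) + 31020*(-1/33755) = -11168/11775 - 6204/6751 = -945524/506325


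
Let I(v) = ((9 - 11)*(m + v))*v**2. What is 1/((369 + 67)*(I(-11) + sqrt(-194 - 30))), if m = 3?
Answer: 121/102141720 - I*sqrt(14)/408566880 ≈ 1.1846e-6 - 9.158e-9*I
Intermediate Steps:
I(v) = v**2*(-6 - 2*v) (I(v) = ((9 - 11)*(3 + v))*v**2 = (-2*(3 + v))*v**2 = (-6 - 2*v)*v**2 = v**2*(-6 - 2*v))
1/((369 + 67)*(I(-11) + sqrt(-194 - 30))) = 1/((369 + 67)*(2*(-11)**2*(-3 - 1*(-11)) + sqrt(-194 - 30))) = 1/(436*(2*121*(-3 + 11) + sqrt(-224))) = 1/(436*(2*121*8 + 4*I*sqrt(14))) = 1/(436*(1936 + 4*I*sqrt(14))) = 1/(844096 + 1744*I*sqrt(14))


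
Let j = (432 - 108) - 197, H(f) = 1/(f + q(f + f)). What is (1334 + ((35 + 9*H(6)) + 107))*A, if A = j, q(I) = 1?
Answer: 1313307/7 ≈ 1.8762e+5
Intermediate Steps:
H(f) = 1/(1 + f) (H(f) = 1/(f + 1) = 1/(1 + f))
j = 127 (j = 324 - 197 = 127)
A = 127
(1334 + ((35 + 9*H(6)) + 107))*A = (1334 + ((35 + 9/(1 + 6)) + 107))*127 = (1334 + ((35 + 9/7) + 107))*127 = (1334 + (254/7 + 107))*127 = (1334 + 1003/7)*127 = (10341/7)*127 = 1313307/7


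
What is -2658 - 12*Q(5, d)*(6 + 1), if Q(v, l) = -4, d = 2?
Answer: -2322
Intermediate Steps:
-2658 - 12*Q(5, d)*(6 + 1) = -2658 - (-48)*(6 + 1) = -2658 - (-48)*7 = -2658 - 12*(-28) = -2658 + 336 = -2322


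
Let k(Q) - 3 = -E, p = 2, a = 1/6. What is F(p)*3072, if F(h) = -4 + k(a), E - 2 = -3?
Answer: 0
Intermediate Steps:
a = ⅙ ≈ 0.16667
E = -1 (E = 2 - 3 = -1)
k(Q) = 4 (k(Q) = 3 - 1*(-1) = 3 + 1 = 4)
F(h) = 0 (F(h) = -4 + 4 = 0)
F(p)*3072 = 0*3072 = 0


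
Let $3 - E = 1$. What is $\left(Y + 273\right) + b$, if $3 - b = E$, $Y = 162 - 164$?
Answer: $272$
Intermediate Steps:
$Y = -2$
$E = 2$ ($E = 3 - 1 = 2$)
$b = 1$ ($b = 3 - 2 = 1$)
$\left(Y + 273\right) + b = \left(-2 + 273\right) + 1 = 271 + 1 = 272$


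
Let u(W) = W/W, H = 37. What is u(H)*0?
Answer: 0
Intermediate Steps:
u(W) = 1
u(H)*0 = 1*0 = 0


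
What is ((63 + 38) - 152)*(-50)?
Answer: 2550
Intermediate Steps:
((63 + 38) - 152)*(-50) = (101 - 152)*(-50) = -51*(-50) = 2550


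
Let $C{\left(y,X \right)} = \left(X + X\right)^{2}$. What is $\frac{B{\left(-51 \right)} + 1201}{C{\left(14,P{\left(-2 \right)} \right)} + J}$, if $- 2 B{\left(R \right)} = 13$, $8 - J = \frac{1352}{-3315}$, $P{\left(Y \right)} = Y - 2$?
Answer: $\frac{609195}{36928} \approx 16.497$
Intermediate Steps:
$P{\left(Y \right)} = -2 + Y$ ($P{\left(Y \right)} = Y - 2 = -2 + Y$)
$J = \frac{2144}{255}$ ($J = 8 - \frac{1352}{-3315} = 8 - 1352 \left(- \frac{1}{3315}\right) = 8 - - \frac{104}{255} = 8 + \frac{104}{255} = \frac{2144}{255} \approx 8.4078$)
$B{\left(R \right)} = - \frac{13}{2}$ ($B{\left(R \right)} = \left(- \frac{1}{2}\right) 13 = - \frac{13}{2}$)
$C{\left(y,X \right)} = 4 X^{2}$ ($C{\left(y,X \right)} = \left(2 X\right)^{2} = 4 X^{2}$)
$\frac{B{\left(-51 \right)} + 1201}{C{\left(14,P{\left(-2 \right)} \right)} + J} = \frac{- \frac{13}{2} + 1201}{4 \left(-2 - 2\right)^{2} + \frac{2144}{255}} = \frac{2389}{2 \left(4 \left(-4\right)^{2} + \frac{2144}{255}\right)} = \frac{2389}{2 \left(4 \cdot 16 + \frac{2144}{255}\right)} = \frac{2389}{2 \left(64 + \frac{2144}{255}\right)} = \frac{2389}{2 \cdot \frac{18464}{255}} = \frac{2389}{2} \cdot \frac{255}{18464} = \frac{609195}{36928}$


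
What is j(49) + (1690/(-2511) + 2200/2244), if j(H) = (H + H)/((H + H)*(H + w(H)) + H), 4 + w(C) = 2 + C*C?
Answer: 64334014/209038239 ≈ 0.30776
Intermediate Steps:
w(C) = -2 + C² (w(C) = -4 + (2 + C*C) = -4 + (2 + C²) = -2 + C²)
j(H) = 2*H/(H + 2*H*(-2 + H + H²)) (j(H) = (H + H)/((H + H)*(H + (-2 + H²)) + H) = (2*H)/((2*H)*(-2 + H + H²) + H) = (2*H)/(2*H*(-2 + H + H²) + H) = (2*H)/(H + 2*H*(-2 + H + H²)) = 2*H/(H + 2*H*(-2 + H + H²)))
j(49) + (1690/(-2511) + 2200/2244) = 2/(-3 + 2*49 + 2*49²) + (1690/(-2511) + 2200/2244) = 2/(-3 + 98 + 2*2401) + (1690*(-1/2511) + 2200*(1/2244)) = 2/(-3 + 98 + 4802) + (-1690/2511 + 50/51) = 2/4897 + 13120/42687 = 64334014/209038239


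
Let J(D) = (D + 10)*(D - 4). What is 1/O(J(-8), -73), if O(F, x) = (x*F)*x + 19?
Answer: -1/127877 ≈ -7.8200e-6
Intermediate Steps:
J(D) = (-4 + D)*(10 + D) (J(D) = (10 + D)*(-4 + D) = (-4 + D)*(10 + D))
O(F, x) = 19 + F*x² (O(F, x) = (F*x)*x + 19 = F*x² + 19 = 19 + F*x²)
1/O(J(-8), -73) = 1/(19 + (-40 + (-8)² + 6*(-8))*(-73)²) = 1/(19 + (-40 + 64 - 48)*5329) = 1/(19 - 24*5329) = 1/(19 - 127896) = 1/(-127877) = -1/127877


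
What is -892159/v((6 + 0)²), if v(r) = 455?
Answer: -892159/455 ≈ -1960.8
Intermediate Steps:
-892159/v((6 + 0)²) = -892159/455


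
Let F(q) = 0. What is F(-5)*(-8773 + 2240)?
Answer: 0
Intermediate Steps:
F(-5)*(-8773 + 2240) = 0*(-8773 + 2240) = 0*(-6533) = 0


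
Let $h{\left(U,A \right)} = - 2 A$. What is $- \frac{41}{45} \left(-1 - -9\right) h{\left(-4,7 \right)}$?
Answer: $\frac{4592}{45} \approx 102.04$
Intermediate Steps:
$- \frac{41}{45} \left(-1 - -9\right) h{\left(-4,7 \right)} = - \frac{41}{45} \left(-1 - -9\right) \left(\left(-2\right) 7\right) = \left(-41\right) \frac{1}{45} \left(-1 + 9\right) \left(-14\right) = \left(- \frac{41}{45}\right) 8 \left(-14\right) = \left(- \frac{328}{45}\right) \left(-14\right) = \frac{4592}{45}$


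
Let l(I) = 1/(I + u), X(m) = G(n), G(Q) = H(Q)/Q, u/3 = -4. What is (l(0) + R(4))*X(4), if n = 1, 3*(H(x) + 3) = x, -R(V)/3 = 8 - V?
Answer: 290/9 ≈ 32.222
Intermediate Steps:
R(V) = -24 + 3*V (R(V) = -3*(8 - V) = -24 + 3*V)
H(x) = -3 + x/3
u = -12 (u = 3*(-4) = -12)
G(Q) = (-3 + Q/3)/Q
X(m) = -8/3 (X(m) = (1/3)*(-9 + 1)/1 = (1/3)*1*(-8) = -8/3)
l(I) = 1/(-12 + I) (l(I) = 1/(I - 12) = 1/(-12 + I))
(l(0) + R(4))*X(4) = (1/(-12 + 0) + (-24 + 3*4))*(-8/3) = (1/(-12) + (-24 + 12))*(-8/3) = (-1/12 - 12)*(-8/3) = -145/12*(-8/3) = 290/9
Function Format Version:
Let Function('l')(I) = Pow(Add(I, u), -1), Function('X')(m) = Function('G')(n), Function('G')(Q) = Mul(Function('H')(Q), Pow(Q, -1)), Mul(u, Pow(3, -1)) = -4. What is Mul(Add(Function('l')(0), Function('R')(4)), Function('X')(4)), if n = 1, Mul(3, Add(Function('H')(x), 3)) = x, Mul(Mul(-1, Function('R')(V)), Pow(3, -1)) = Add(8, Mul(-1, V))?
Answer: Rational(290, 9) ≈ 32.222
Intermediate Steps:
Function('R')(V) = Add(-24, Mul(3, V)) (Function('R')(V) = Mul(-3, Add(8, Mul(-1, V))) = Add(-24, Mul(3, V)))
Function('H')(x) = Add(-3, Mul(Rational(1, 3), x))
u = -12 (u = Mul(3, -4) = -12)
Function('G')(Q) = Mul(Pow(Q, -1), Add(-3, Mul(Rational(1, 3), Q))) (Function('G')(Q) = Mul(Add(-3, Mul(Rational(1, 3), Q)), Pow(Q, -1)) = Mul(Pow(Q, -1), Add(-3, Mul(Rational(1, 3), Q))))
Function('X')(m) = Rational(-8, 3) (Function('X')(m) = Mul(Rational(1, 3), Pow(1, -1), Add(-9, 1)) = Mul(Rational(1, 3), 1, -8) = Rational(-8, 3))
Function('l')(I) = Pow(Add(-12, I), -1) (Function('l')(I) = Pow(Add(I, -12), -1) = Pow(Add(-12, I), -1))
Mul(Add(Function('l')(0), Function('R')(4)), Function('X')(4)) = Mul(Add(Pow(Add(-12, 0), -1), Add(-24, Mul(3, 4))), Rational(-8, 3)) = Mul(Add(Pow(-12, -1), Add(-24, 12)), Rational(-8, 3)) = Mul(Add(Rational(-1, 12), -12), Rational(-8, 3)) = Mul(Rational(-145, 12), Rational(-8, 3)) = Rational(290, 9)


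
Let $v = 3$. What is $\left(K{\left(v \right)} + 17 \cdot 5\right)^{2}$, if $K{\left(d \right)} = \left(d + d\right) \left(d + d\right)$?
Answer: $14641$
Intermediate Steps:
$K{\left(d \right)} = 4 d^{2}$ ($K{\left(d \right)} = 2 d 2 d = 4 d^{2}$)
$\left(K{\left(v \right)} + 17 \cdot 5\right)^{2} = \left(4 \cdot 3^{2} + 17 \cdot 5\right)^{2} = \left(4 \cdot 9 + 85\right)^{2} = \left(36 + 85\right)^{2} = 121^{2} = 14641$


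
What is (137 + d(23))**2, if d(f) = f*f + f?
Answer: 474721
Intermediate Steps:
d(f) = f + f**2 (d(f) = f**2 + f = f + f**2)
(137 + d(23))**2 = (137 + 23*(1 + 23))**2 = (137 + 23*24)**2 = (137 + 552)**2 = 689**2 = 474721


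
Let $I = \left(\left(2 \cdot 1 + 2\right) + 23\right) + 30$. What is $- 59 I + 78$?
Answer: $-3285$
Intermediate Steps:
$I = 57$ ($I = \left(\left(2 + 2\right) + 23\right) + 30 = \left(4 + 23\right) + 30 = 27 + 30 = 57$)
$- 59 I + 78 = \left(-59\right) 57 + 78 = -3363 + 78 = -3285$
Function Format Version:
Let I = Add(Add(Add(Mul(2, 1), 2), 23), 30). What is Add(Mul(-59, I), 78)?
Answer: -3285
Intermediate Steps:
I = 57 (I = Add(Add(Add(2, 2), 23), 30) = Add(Add(4, 23), 30) = Add(27, 30) = 57)
Add(Mul(-59, I), 78) = Add(Mul(-59, 57), 78) = Add(-3363, 78) = -3285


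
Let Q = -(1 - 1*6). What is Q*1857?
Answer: 9285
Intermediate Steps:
Q = 5 (Q = -(1 - 6) = -1*(-5) = 5)
Q*1857 = 5*1857 = 9285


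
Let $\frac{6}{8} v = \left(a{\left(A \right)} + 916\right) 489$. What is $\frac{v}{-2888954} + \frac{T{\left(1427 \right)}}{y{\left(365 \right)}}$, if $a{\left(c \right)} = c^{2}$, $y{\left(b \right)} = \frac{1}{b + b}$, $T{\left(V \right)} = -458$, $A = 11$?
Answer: $- \frac{482946778242}{1444477} \approx -3.3434 \cdot 10^{5}$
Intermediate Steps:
$y{\left(b \right)} = \frac{1}{2 b}$
$v = 676124$ ($v = \frac{4 \left(11^{2} + 916\right) 489}{3} = \frac{4 \left(121 + 916\right) 489}{3} = \frac{4 \cdot 1037 \cdot 489}{3} = \frac{4}{3} \cdot 507093 = 676124$)
$\frac{v}{-2888954} + \frac{T{\left(1427 \right)}}{y{\left(365 \right)}} = \frac{676124}{-2888954} - \frac{458}{\frac{1}{2} \cdot \frac{1}{365}} = 676124 \left(- \frac{1}{2888954}\right) - \frac{458}{\frac{1}{2} \cdot \frac{1}{365}} = - \frac{338062}{1444477} - 458 \frac{1}{\frac{1}{730}} = - \frac{338062}{1444477} - 334340 = - \frac{482946778242}{1444477}$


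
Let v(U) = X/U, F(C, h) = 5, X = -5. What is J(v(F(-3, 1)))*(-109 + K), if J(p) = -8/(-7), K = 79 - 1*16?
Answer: -368/7 ≈ -52.571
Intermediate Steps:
K = 63 (K = 79 - 16 = 63)
v(U) = -5/U
J(p) = 8/7 (J(p) = -8*(-1/7) = 8/7)
J(v(F(-3, 1)))*(-109 + K) = 8*(-109 + 63)/7 = (8/7)*(-46) = -368/7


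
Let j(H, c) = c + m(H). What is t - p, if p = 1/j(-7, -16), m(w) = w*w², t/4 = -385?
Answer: -552859/359 ≈ -1540.0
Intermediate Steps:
t = -1540 (t = 4*(-385) = -1540)
m(w) = w³
j(H, c) = c + H³
p = -1/359 (p = 1/(-16 + (-7)³) = 1/(-16 - 343) = 1/(-359) = -1/359 ≈ -0.0027855)
t - p = -1540 - 1*(-1/359) = -1540 + 1/359 = -552859/359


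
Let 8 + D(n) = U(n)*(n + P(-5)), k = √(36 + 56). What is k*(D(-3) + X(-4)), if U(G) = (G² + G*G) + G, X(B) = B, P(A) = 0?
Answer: -114*√23 ≈ -546.72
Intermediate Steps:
U(G) = G + 2*G² (U(G) = (G² + G²) + G = 2*G² + G = G + 2*G²)
k = 2*√23 (k = √92 = 2*√23 ≈ 9.5917)
D(n) = -8 + n²*(1 + 2*n) (D(n) = -8 + (n*(1 + 2*n))*(n + 0) = -8 + (n*(1 + 2*n))*n = -8 + n²*(1 + 2*n))
k*(D(-3) + X(-4)) = (2*√23)*((-8 + (-3)²*(1 + 2*(-3))) - 4) = (2*√23)*((-8 + 9*(1 - 6)) - 4) = (2*√23)*((-8 + 9*(-5)) - 4) = (2*√23)*((-8 - 45) - 4) = (2*√23)*(-53 - 4) = (2*√23)*(-57) = -114*√23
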